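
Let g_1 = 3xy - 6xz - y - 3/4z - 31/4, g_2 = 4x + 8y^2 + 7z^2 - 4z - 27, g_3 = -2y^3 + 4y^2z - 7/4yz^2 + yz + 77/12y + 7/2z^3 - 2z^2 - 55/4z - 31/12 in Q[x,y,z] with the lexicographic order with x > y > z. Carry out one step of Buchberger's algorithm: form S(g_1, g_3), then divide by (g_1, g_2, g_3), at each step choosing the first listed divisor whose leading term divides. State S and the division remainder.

S(g_1, g_3) = -7/8xyz^2 + 1/2xyz + 77/24xy + 7/4xz^3 - xz^2 - 55/8xz - 31/24x - 1/3y^3 - 1/4y^2z - 31/12y^2; remainder on division = 0.

lcm(LM(g_1), LM(g_3)) = xy^3.
S = (lcm/LT(g_1))·g_1 − (lcm/LT(g_3))·g_3 = -7/8xyz^2 + 1/2xyz + 77/24xy + 7/4xz^3 - xz^2 - 55/8xz - 31/24x - 1/3y^3 - 1/4y^2z - 31/12y^2.
Reduce S modulo (g_1, g_2, g_3) in that order:
  leading term xyz^2: subtract (-7/24z^2)·g_1 from -7/8xyz^2 + 1/2xyz + 77/24xy + 7/4xz^3 - xz^2 - 55/8xz - 31/24x - 1/3y^3 - 1/4y^2z - 31/12y^2 → 1/2xyz + 77/24xy - xz^2 - 55/8xz - 31/24x - 1/3y^3 - 1/4y^2z - 31/12y^2 - 7/24yz^2 - 7/32z^3 - 217/96z^2
  leading term xyz: subtract (1/6z)·g_1 from 1/2xyz + 77/24xy - xz^2 - 55/8xz - 31/24x - 1/3y^3 - 1/4y^2z - 31/12y^2 - 7/24yz^2 - 7/32z^3 - 217/96z^2 → 77/24xy - 55/8xz - 31/24x - 1/3y^3 - 1/4y^2z - 31/12y^2 - 7/24yz^2 + 1/6yz - 7/32z^3 - 205/96z^2 + 31/24z
  leading term xy: subtract (77/72)·g_1 from 77/24xy - 55/8xz - 31/24x - 1/3y^3 - 1/4y^2z - 31/12y^2 - 7/24yz^2 + 1/6yz - 7/32z^3 - 205/96z^2 + 31/24z → -11/24xz - 31/24x - 1/3y^3 - 1/4y^2z - 31/12y^2 - 7/24yz^2 + 1/6yz + 77/72y - 7/32z^3 - 205/96z^2 + 67/32z + 2387/288
  leading term xz: subtract (-11/96z)·g_2 from -11/24xz - 31/24x - 1/3y^3 - 1/4y^2z - 31/12y^2 - 7/24yz^2 + 1/6yz + 77/72y - 7/32z^3 - 205/96z^2 + 67/32z + 2387/288 → -31/24x - 1/3y^3 + 2/3y^2z - 31/12y^2 - 7/24yz^2 + 1/6yz + 77/72y + 7/12z^3 - 83/32z^2 - z + 2387/288
  leading term x: subtract (-31/96)·g_2 from -31/24x - 1/3y^3 + 2/3y^2z - 31/12y^2 - 7/24yz^2 + 1/6yz + 77/72y + 7/12z^3 - 83/32z^2 - z + 2387/288 → -1/3y^3 + 2/3y^2z - 7/24yz^2 + 1/6yz + 77/72y + 7/12z^3 - 1/3z^2 - 55/24z - 31/72
  leading term y^3: subtract (1/6)·g_3 from -1/3y^3 + 2/3y^2z - 7/24yz^2 + 1/6yz + 77/72y + 7/12z^3 - 1/3z^2 - 55/24z - 31/72 → 0
The remainder is 0, so this S-polynomial contributes no new basis element.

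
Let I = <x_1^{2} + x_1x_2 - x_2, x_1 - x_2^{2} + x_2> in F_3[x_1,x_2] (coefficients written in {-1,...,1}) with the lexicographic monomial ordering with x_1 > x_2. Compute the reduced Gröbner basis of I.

G = {x_1 - x_2^{2} + x_2, x_2^{4} - x_2^{3} - x_2}

f_1 = x_1^{2} + x_1x_2 - x_2, LT = x_1^{2}.
f_2 = x_1 - x_2^{2} + x_2, LT = x_1.

S(f_1,f_2): lcm = x_1^{2}. S = x_1x_2^{2} - x_2.
  leading term x_1x_2^{2}: subtract (x_2^{2})·f_2 from x_1x_2^{2} - x_2 → x_2^{4} - x_2^{3} - x_2
  leading term x_2^{4}: no divisor's leading term divides it; move x_2^{4} to the remainder.
  leading term x_2^{3}: no divisor's leading term divides it; move -x_2^{3} to the remainder.
  leading term x_2: no divisor's leading term divides it; move -x_2 to the remainder.
  remainder x_2^{4} - x_2^{3} - x_2 ≠ 0; add g_3 = x_2^{4} - x_2^{3} - x_2 to the basis.

The other S-polynomials (S(f_1,g_3), S(f_2,g_3)) all reduce to 0 modulo the current basis, so we have a Gröbner basis.
Inter-reduce: drop elements whose leading term is divisible by another's, tail-reduce, and make monic.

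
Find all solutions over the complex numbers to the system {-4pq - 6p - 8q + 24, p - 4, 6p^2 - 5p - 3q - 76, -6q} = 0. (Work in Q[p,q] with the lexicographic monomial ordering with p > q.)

Compute a lex Gröbner basis by Buchberger's algorithm.
f_1 = -4pq - 6p - 8q + 24, LT = pq.
f_2 = p - 4, LT = p.
f_3 = 6p^2 - 5p - 3q - 76, LT = p^2.
f_4 = -6q, LT = q.

The S-polynomials (S(f_1,f_2), S(f_1,f_3), S(f_1,f_4), S(f_2,f_3), S(f_2,f_4), S(f_3,f_4)) all reduce to 0 modulo the current basis, so we have a Gröbner basis.
Inter-reduce: drop elements whose leading term is divisible by another's, tail-reduce, and make monic.
Reduced Gröbner basis: {p - 4, q}.

A lex Gröbner basis eliminates variables successively. Here q depends only on q, with roots {0}; lifting each root through the earlier basis elements recovers the full solutions.
  q = 0: the earlier basis element becomes p - 4 = 0, giving p = 4 — point (4, 0).

{(4, 0)}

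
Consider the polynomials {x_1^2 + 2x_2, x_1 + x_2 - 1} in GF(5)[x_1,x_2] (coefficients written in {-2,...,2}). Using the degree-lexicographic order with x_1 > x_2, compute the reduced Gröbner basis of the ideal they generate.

G = {x_2^2 + 1, x_1 + x_2 - 1}

f_1 = x_1^2 + 2x_2, LT = x_1^2.
f_2 = x_1 + x_2 - 1, LT = x_1.

S(f_1,f_2): lcm = x_1^2. S = -x_1x_2 + x_1 + 2x_2.
  leading term x_1x_2: subtract (-x_2)·f_2 from -x_1x_2 + x_1 + 2x_2 → x_2^2 + x_1 + x_2
  leading term x_2^2: no divisor's leading term divides it; move x_2^2 to the remainder.
  leading term x_1: subtract (1)·f_2 from x_1 + x_2 → 1
  leading term 1: no divisor's leading term divides it; move 1 to the remainder.
  remainder x_2^2 + 1 ≠ 0; add g_3 = x_2^2 + 1 to the basis.

The other S-polynomials (S(f_1,g_3), S(f_2,g_3)) all reduce to 0 modulo the current basis, so we have a Gröbner basis.
Inter-reduce: drop elements whose leading term is divisible by another's, tail-reduce, and make monic.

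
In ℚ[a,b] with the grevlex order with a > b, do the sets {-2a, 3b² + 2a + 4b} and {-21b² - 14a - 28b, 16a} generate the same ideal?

Yes, the ideals are equal.

Since reduced Gröbner bases are canonical representatives of ideals under a given ordering, it suffices to compute and compare them.
Buchberger on the first generating set:
f_1 = -2a, LT = a.
f_2 = 3b² + 2a + 4b, LT = b².

S(f_1,f_2): leading monomials are coprime, so the S-polynomial reduces to 0 (Buchberger's first criterion).
Every S-polynomial of the final basis reduces to 0, so we have a Gröbner basis.
Inter-reduce: drop elements whose leading term is divisible by another's, tail-reduce, and make monic.
Reduced Gröbner basis: {b² + 4/3b, a}.

Buchberger on the second generating set:
h_1 = -21b² - 14a - 28b, LT = b².
h_2 = 16a, LT = a.

S(h_1,h_2): leading monomials are coprime, so the S-polynomial reduces to 0 (Buchberger's first criterion).
Every S-polynomial of the final basis reduces to 0, so we have a Gröbner basis.
Inter-reduce: drop elements whose leading term is divisible by another's, tail-reduce, and make monic.
Reduced Gröbner basis: {b² + 4/3b, a}.

The two bases agree; hence the ideals are identical.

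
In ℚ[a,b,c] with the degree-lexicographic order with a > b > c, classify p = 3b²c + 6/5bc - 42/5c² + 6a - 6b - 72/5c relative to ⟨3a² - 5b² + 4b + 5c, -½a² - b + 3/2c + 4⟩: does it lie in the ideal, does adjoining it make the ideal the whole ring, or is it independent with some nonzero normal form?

First compute the reduced Gröbner basis of I by Buchberger's algorithm.
f_1 = 3a² - 5b² + 4b + 5c, LT = a².
f_2 = -½a² - b + 3/2c + 4, LT = a².

S(f_1,f_2): lcm = a². S = -5/3b² - ⅔b + 14/3c + 8.
  leading term b²: no divisor's leading term divides it; move -5/3b² to the remainder.
  leading term b: no divisor's leading term divides it; move -⅔b to the remainder.
  leading term c: no divisor's leading term divides it; move 14/3c to the remainder.
  leading term 1: no divisor's leading term divides it; move 8 to the remainder.
  remainder -5/3b² - ⅔b + 14/3c + 8 ≠ 0; add h_3 = -5/3b² - ⅔b + 14/3c + 8 to the basis.

S(f_1,h_3): leading monomials are coprime, so the S-polynomial reduces to 0 (Buchberger's first criterion).
S(f_2,h_3): leading monomials are coprime, so the S-polynomial reduces to 0 (Buchberger's first criterion).
Every S-polynomial of the final basis reduces to 0, so we have a Gröbner basis.
Inter-reduce: drop elements whose leading term is divisible by another's, tail-reduce, and make monic.
Reduced Gröbner basis: {a² + 2b - 3c - 8, b² + ⅖b - 14/5c - 24/5}.
Label its elements g_1 = a² + 2b - 3c - 8, g_2 = b² + ⅖b - 14/5c - 24/5.

Reduce p = 3b²c + 6/5bc - 42/5c² + 6a - 6b - 72/5c modulo G:
  leading term b²c: subtract (3c)·g_2 from 3b²c + 6/5bc - 42/5c² + 6a - 6b - 72/5c → 6a - 6b
  leading term a: no divisor's leading term divides it; move 6a to the remainder.
  leading term b: no divisor's leading term divides it; move -6b to the remainder.
  normal form = 6a - 6b.
The normal form is nonzero, so p ∉ I. Since p minus its normal form lies in I, I + (p) = I + (r) where r = 6a - 6b; decide whether this ideal is the whole ring.
Run Buchberger on G together with r (pairs among the g_i already reduce to 0 since G is a Gröbner basis):
g_1 = a² + 2b - 3c - 8, LT = a².
g_2 = b² + ⅖b - 14/5c - 24/5, LT = b².
r = 6a - 6b, LT = a.

S(g_1,g_2): leading monomials are coprime, so the S-polynomial reduces to 0 (Buchberger's first criterion).
S(g_1,r): lcm = a². S = ab + 2b - 3c - 8.
  leading term ab: subtract (⅙b)·r from ab + 2b - 3c - 8 → b² + 2b - 3c - 8
  leading term b²: subtract (1)·g_2 from b² + 2b - 3c - 8 → 8/5b - ⅕c - 16/5
  leading term b: no divisor's leading term divides it; move 8/5b to the remainder.
  leading term c: no divisor's leading term divides it; move -⅕c to the remainder.
  leading term 1: no divisor's leading term divides it; move -16/5 to the remainder.
  remainder 8/5b - ⅕c - 16/5 ≠ 0; add m_4 = 8/5b - ⅕c - 16/5 to the basis.

S(g_2,r): leading monomials are coprime, so the S-polynomial reduces to 0 (Buchberger's first criterion).
S(g_1,m_4): leading monomials are coprime, so the S-polynomial reduces to 0 (Buchberger's first criterion).
S(g_2,m_4): lcm = b². S = ⅛bc + 12/5b - 14/5c - 24/5.
  leading term bc: subtract (5/64c)·m_4 from ⅛bc + 12/5b - 14/5c - 24/5 → 1/64c² + 12/5b - 51/20c - 24/5
  leading term c²: no divisor's leading term divides it; move 1/64c² to the remainder.
  leading term b: subtract (3/2)·m_4 from 12/5b - 51/20c - 24/5 → -9/4c
  leading term c: no divisor's leading term divides it; move -9/4c to the remainder.
  remainder 1/64c² - 9/4c ≠ 0; add m_5 = 1/64c² - 9/4c to the basis.

S(r,m_4): leading monomials are coprime, so the S-polynomial reduces to 0 (Buchberger's first criterion).
S(g_1,m_5): leading monomials are coprime, so the S-polynomial reduces to 0 (Buchberger's first criterion).
S(g_2,m_5): leading monomials are coprime, so the S-polynomial reduces to 0 (Buchberger's first criterion).
S(r,m_5): leading monomials are coprime, so the S-polynomial reduces to 0 (Buchberger's first criterion).
S(m_4,m_5): leading monomials are coprime, so the S-polynomial reduces to 0 (Buchberger's first criterion).
Every S-polynomial of the final basis reduces to 0, so we have a Gröbner basis.
Inter-reduce: drop elements whose leading term is divisible by another's, tail-reduce, and make monic.
Reduced Gröbner basis: {c² - 144c, a - ⅛c - 2, b - ⅛c - 2}.
The reduced Gröbner basis of I + (p) is {c² - 144c, a - ⅛c - 2, b - ⅛c - 2} ≠ {1}, a proper ideal, so the enlarged system stays consistent: p is independent of I, with normal form 6a - 6b.

The remainder on division by a Gröbner basis is unique — it is the normal form.

3b²c + 6/5bc - 42/5c² + 6a - 6b - 72/5c is independent of I; its normal form modulo I is 6a - 6b.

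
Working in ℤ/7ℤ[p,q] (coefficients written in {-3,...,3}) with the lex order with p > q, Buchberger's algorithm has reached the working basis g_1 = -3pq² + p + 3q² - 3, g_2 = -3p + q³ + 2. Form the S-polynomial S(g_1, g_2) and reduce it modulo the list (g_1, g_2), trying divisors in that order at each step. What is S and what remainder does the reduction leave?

lcm(LM(g_1), LM(g_2)) = pq².
S = (lcm/LT(g_1))·g_1 − (lcm/LT(g_2))·g_2 = 2p - 2q⁵ + 2q² + 1.
Reduce S modulo (g_1, g_2) in that order:
  leading term p: subtract (-3)·g_2 from 2p - 2q⁵ + 2q² + 1 → -2q⁵ + 3q³ + 2q²
  leading term q⁵: no divisor's leading term divides it; move -2q⁵ to the remainder.
  leading term q³: no divisor's leading term divides it; move 3q³ to the remainder.
  leading term q²: no divisor's leading term divides it; move 2q² to the remainder.
The remainder -2q⁵ + 3q³ + 2q² is nonzero, so it would be added as the next basis element.
An S-polynomial is built so that the two leading terms cancel; whether anything survives reduction is exactly the Gröbner-basis criterion.

S(g_1, g_2) = 2p - 2q⁵ + 2q² + 1; remainder on division = -2q⁵ + 3q³ + 2q².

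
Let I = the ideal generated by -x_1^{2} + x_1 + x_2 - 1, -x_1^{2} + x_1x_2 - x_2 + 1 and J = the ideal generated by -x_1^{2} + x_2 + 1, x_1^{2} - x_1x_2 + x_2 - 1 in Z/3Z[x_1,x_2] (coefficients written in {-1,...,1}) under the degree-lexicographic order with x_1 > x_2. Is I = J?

No, the ideals differ.

Two ideals are equal iff their reduced Gröbner bases coincide (the reduced basis is unique for a fixed ordering).
Buchberger on the first generating set:
f_1 = -x_1^{2} + x_1 + x_2 - 1, LT = x_1^{2}.
f_2 = -x_1^{2} + x_1x_2 - x_2 + 1, LT = x_1^{2}.

S(f_1,f_2): lcm = x_1^{2}. S = x_1x_2 - x_1 + x_2 - 1.
  leading term x_1x_2: no divisor's leading term divides it; move x_1x_2 to the remainder.
  leading term x_1: no divisor's leading term divides it; move -x_1 to the remainder.
  leading term x_2: no divisor's leading term divides it; move x_2 to the remainder.
  leading term 1: no divisor's leading term divides it; move -1 to the remainder.
  remainder x_1x_2 - x_1 + x_2 - 1 ≠ 0; add g_3 = x_1x_2 - x_1 + x_2 - 1 to the basis.

S(f_1,g_3): lcm = x_1^{2}x_2. S = x_1^{2} + x_1x_2 - x_2^{2} + x_1 + x_2.
  leading term x_1^{2}: subtract (-1)·f_1 from x_1^{2} + x_1x_2 - x_2^{2} + x_1 + x_2 → x_1x_2 - x_2^{2} - x_1 - x_2 - 1
  leading term x_1x_2: subtract (1)·g_3 from x_1x_2 - x_2^{2} - x_1 - x_2 - 1 → -x_2^{2} + x_2
  leading term x_2^{2}: no divisor's leading term divides it; move -x_2^{2} to the remainder.
  leading term x_2: no divisor's leading term divides it; move x_2 to the remainder.
  remainder -x_2^{2} + x_2 ≠ 0; add g_4 = -x_2^{2} + x_2 to the basis.

The other S-polynomials (S(f_2,g_3), S(f_1,g_4), S(f_2,g_4), S(g_3,g_4)) all reduce to 0 modulo the current basis, so we have a Gröbner basis.
Inter-reduce: drop elements whose leading term is divisible by another's, tail-reduce, and make monic.
Reduced Gröbner basis: {x_1^{2} - x_1 - x_2 + 1, x_1x_2 - x_1 + x_2 - 1, x_2^{2} - x_2}.

Buchberger on the second generating set:
h_1 = -x_1^{2} + x_2 + 1, LT = x_1^{2}.
h_2 = x_1^{2} - x_1x_2 + x_2 - 1, LT = x_1^{2}.

S(h_1,h_2): lcm = x_1^{2}. S = x_1x_2 + x_2.
  leading term x_1x_2: no divisor's leading term divides it; move x_1x_2 to the remainder.
  leading term x_2: no divisor's leading term divides it; move x_2 to the remainder.
  remainder x_1x_2 + x_2 ≠ 0; add k_3 = x_1x_2 + x_2 to the basis.

S(h_1,k_3): lcm = x_1^{2}x_2. S = -x_1x_2 - x_2^{2} - x_2.
  leading term x_1x_2: subtract (-1)·k_3 from -x_1x_2 - x_2^{2} - x_2 → -x_2^{2}
  leading term x_2^{2}: no divisor's leading term divides it; move -x_2^{2} to the remainder.
  remainder -x_2^{2} ≠ 0; add k_4 = -x_2^{2} to the basis.

The other S-polynomials (S(h_2,k_3), S(h_1,k_4), S(h_2,k_4), S(k_3,k_4)) all reduce to 0 modulo the current basis, so we have a Gröbner basis.
Inter-reduce: drop elements whose leading term is divisible by another's, tail-reduce, and make monic.
Reduced Gröbner basis: {x_1^{2} - x_2 - 1, x_1x_2 + x_2, x_2^{2}}.

These differ, so the ideals are not equal.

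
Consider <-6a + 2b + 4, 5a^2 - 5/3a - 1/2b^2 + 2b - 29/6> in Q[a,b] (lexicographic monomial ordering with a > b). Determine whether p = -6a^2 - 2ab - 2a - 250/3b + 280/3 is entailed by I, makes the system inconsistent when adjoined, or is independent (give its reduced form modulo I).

First compute the reduced Gröbner basis of I by Buchberger's algorithm.
f_1 = -6a + 2b + 4, LT = a.
f_2 = 5a^2 - 5/3a - 1/2b^2 + 2b - 29/6, LT = a^2.

S(f_1,f_2): lcm = a^2. S = -1/3ab - 1/3a + 1/10b^2 - 2/5b + 29/30.
  leading term ab: subtract (1/18b)·f_1 from -1/3ab - 1/3a + 1/10b^2 - 2/5b + 29/30 → -1/3a - 1/90b^2 - 28/45b + 29/30
  leading term a: subtract (1/18)·f_1 from -1/3a - 1/90b^2 - 28/45b + 29/30 → -1/90b^2 - 11/15b + 67/90
  leading term b^2: no divisor's leading term divides it; move -1/90b^2 to the remainder.
  leading term b: no divisor's leading term divides it; move -11/15b to the remainder.
  leading term 1: no divisor's leading term divides it; move 67/90 to the remainder.
  remainder -1/90b^2 - 11/15b + 67/90 ≠ 0; add h_3 = -1/90b^2 - 11/15b + 67/90 to the basis.

S(f_1,h_3): leading monomials are coprime, so the S-polynomial reduces to 0 (Buchberger's first criterion).
S(f_2,h_3): leading monomials are coprime, so the S-polynomial reduces to 0 (Buchberger's first criterion).
Every S-polynomial of the final basis reduces to 0, so we have a Gröbner basis.
Inter-reduce: drop elements whose leading term is divisible by another's, tail-reduce, and make monic.
Reduced Gröbner basis: {a - 1/3b - 2/3, b^2 + 66b - 67}.
Label its elements g_1 = a - 1/3b - 2/3, g_2 = b^2 + 66b - 67.

Reduce p = -6a^2 - 2ab - 2a - 250/3b + 280/3 modulo G:
  leading term a^2: subtract (-6a)·g_1 from -6a^2 - 2ab - 2a - 250/3b + 280/3 → -4ab - 6a - 250/3b + 280/3
  leading term ab: subtract (-4b)·g_1 from -4ab - 6a - 250/3b + 280/3 → -6a - 4/3b^2 - 86b + 280/3
  leading term a: subtract (-6)·g_1 from -6a - 4/3b^2 - 86b + 280/3 → -4/3b^2 - 88b + 268/3
  leading term b^2: subtract (-4/3)·g_2 from -4/3b^2 - 88b + 268/3 → 0
  normal form = 0.
Since the normal form is 0, p ∈ I.

The remainder on division by a Gröbner basis is unique — it is the normal form.

-6a^2 - 2ab - 2a - 250/3b + 280/3 lies in I (it reduces to 0).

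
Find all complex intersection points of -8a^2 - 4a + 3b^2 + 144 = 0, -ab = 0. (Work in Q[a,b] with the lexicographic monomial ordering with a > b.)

{(-9/2, 0), (4, 0), (0, -4*sqrt(3)*I), (0, 4*sqrt(3)*I)}

Compute a lex Gröbner basis by Buchberger's algorithm.
f_1 = -8a^2 - 4a + 3b^2 + 144, LT = a^2.
f_2 = -ab, LT = ab.

S(f_1,f_2): lcm = a^2b. S = 1/2ab - 3/8b^3 - 18b.
  leading term ab: subtract (-1/2)·f_2 from 1/2ab - 3/8b^3 - 18b → -3/8b^3 - 18b
  leading term b^3: no divisor's leading term divides it; move -3/8b^3 to the remainder.
  leading term b: no divisor's leading term divides it; move -18b to the remainder.
  remainder -3/8b^3 - 18b ≠ 0; add h_3 = -3/8b^3 - 18b to the basis.

The other S-polynomials (S(f_1,h_3), S(f_2,h_3)) all reduce to 0 modulo the current basis, so we have a Gröbner basis.
Inter-reduce: drop elements whose leading term is divisible by another's, tail-reduce, and make monic.
Reduced Gröbner basis: {a^2 + 1/2a - 3/8b^2 - 18, ab, b^3 + 48b}.

Since the basis is lex-ordered, b^3 + 48b is univariate in b. Its roots are {0, -4*sqrt(3)*I, 4*sqrt(3)*I}. Back-substituting each root into the other basis elements fixes the other coordinates.
  b = 0: the earlier basis element becomes a^2 + 1/2a - 18 = 0, giving a = -9/2, 4 — points (-9/2, 0), (4, 0).
  b = -4*sqrt(3)*I: the earlier basis elements become a^2 + 1/2a = 0; -4*sqrt(3)*I*a = 0, giving a = 0 — point (0, -4*sqrt(3)*I).
  b = 4*sqrt(3)*I: the earlier basis elements become a^2 + 1/2a = 0; 4*sqrt(3)*I*a = 0, giving a = 0 — point (0, 4*sqrt(3)*I).
Substituting each solution back into the original system confirms all equations vanish.
Zero-dimensionality of the ideal guarantees finitely many solutions over ℂ.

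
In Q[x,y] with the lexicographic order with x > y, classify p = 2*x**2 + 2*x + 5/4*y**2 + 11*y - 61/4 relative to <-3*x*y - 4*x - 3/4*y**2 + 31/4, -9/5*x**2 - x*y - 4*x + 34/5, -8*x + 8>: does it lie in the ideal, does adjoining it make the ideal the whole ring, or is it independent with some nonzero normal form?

Adjoining 2*x**2 + 2*x + 5/4*y**2 + 11*y - 61/4 makes the ideal the whole ring: the system is inconsistent.

First compute the reduced Gröbner basis of I by Buchberger's algorithm.
f_1 = -3*x*y - 4*x - 3/4*y**2 + 31/4, LT = x*y.
f_2 = -9/5*x**2 - x*y - 4*x + 34/5, LT = x**2.
f_3 = -8*x + 8, LT = x.

S(f_1,f_2): lcm = x**2*y. S = 4/3*x**2 - 11/36*x*y**2 - 20/9*x*y - 31/12*x + 34/9*y.
  leading term x**2: subtract (-20/27)·f_2 from 4/3*x**2 - 11/36*x*y**2 - 20/9*x*y - 31/12*x + 34/9*y → -11/36*x*y**2 - 80/27*x*y - 599/108*x + 34/9*y + 136/27
  leading term x*y**2: subtract (11/108*y)·f_1 from -11/36*x*y**2 - 80/27*x*y - 599/108*x + 34/9*y + 136/27 → -23/9*x*y - 599/108*x + 11/144*y**3 + 1291/432*y + 136/27
  leading term x*y: subtract (23/27)·f_1 from -23/9*x*y - 599/108*x + 11/144*y**3 + 1291/432*y + 136/27 → -77/36*x + 11/144*y**3 + 23/36*y**2 + 1291/432*y - 169/108
  leading term x: subtract (77/288)·f_3 from -77/36*x + 11/144*y**3 + 23/36*y**2 + 1291/432*y - 169/108 → 11/144*y**3 + 23/36*y**2 + 1291/432*y - 100/27
  leading term y**3: no divisor's leading term divides it; move 11/144*y**3 to the remainder.
  leading term y**2: no divisor's leading term divides it; move 23/36*y**2 to the remainder.
  leading term y: no divisor's leading term divides it; move 1291/432*y to the remainder.
  leading term 1: no divisor's leading term divides it; move -100/27 to the remainder.
  remainder 11/144*y**3 + 23/36*y**2 + 1291/432*y - 100/27 ≠ 0; add h_4 = 11/144*y**3 + 23/36*y**2 + 1291/432*y - 100/27 to the basis.

S(f_1,f_3): lcm = x*y. S = 4/3*x + 1/4*y**2 + y - 31/12.
  leading term x: subtract (-1/6)·f_3 from 4/3*x + 1/4*y**2 + y - 31/12 → 1/4*y**2 + y - 5/4
  leading term y**2: no divisor's leading term divides it; move 1/4*y**2 to the remainder.
  leading term y: no divisor's leading term divides it; move y to the remainder.
  leading term 1: no divisor's leading term divides it; move -5/4 to the remainder.
  remainder 1/4*y**2 + y - 5/4 ≠ 0; add h_5 = 1/4*y**2 + y - 5/4 to the basis.

S(f_2,f_3): lcm = x**2. S = 5/9*x*y + 29/9*x - 34/9.
  leading term x*y: subtract (-5/27)·f_1 from 5/9*x*y + 29/9*x - 34/9 → 67/27*x - 5/36*y**2 - 253/108
  leading term x: subtract (-67/216)·f_3 from 67/27*x - 5/36*y**2 - 253/108 → -5/36*y**2 + 5/36
  leading term y**2: subtract (-5/9)·h_5 from -5/36*y**2 + 5/36 → 5/9*y - 5/9
  leading term y: no divisor's leading term divides it; move 5/9*y to the remainder.
  leading term 1: no divisor's leading term divides it; move -5/9 to the remainder.
  remainder 5/9*y - 5/9 ≠ 0; add h_6 = 5/9*y - 5/9 to the basis.

The other S-polynomials (S(f_1,h_4), S(f_2,h_4), S(f_3,h_4), S(f_1,h_5), S(f_2,h_5), S(f_3,h_5), S(h_4,h_5), S(f_1,h_6), S(f_2,h_6), S(f_3,h_6), S(h_4,h_6), S(h_5,h_6)) all reduce to 0 modulo the current basis, so we have a Gröbner basis.
Inter-reduce: drop elements whose leading term is divisible by another's, tail-reduce, and make monic.
Reduced Gröbner basis: {x - 1, y - 1}.
Label its elements g_1 = x - 1, g_2 = y - 1.

Reduce p = 2*x**2 + 2*x + 5/4*y**2 + 11*y - 61/4 modulo G:
  leading term x**2: subtract (2*x)·g_1 from 2*x**2 + 2*x + 5/4*y**2 + 11*y - 61/4 → 4*x + 5/4*y**2 + 11*y - 61/4
  leading term x: subtract (4)·g_1 from 4*x + 5/4*y**2 + 11*y - 61/4 → 5/4*y**2 + 11*y - 45/4
  leading term y**2: subtract (5/4*y)·g_2 from 5/4*y**2 + 11*y - 45/4 → 49/4*y - 45/4
  leading term y: subtract (49/4)·g_2 from 49/4*y - 45/4 → 1
  leading term 1: no divisor's leading term divides it; move 1 to the remainder.
  normal form = 1.
The normal form is nonzero, so p ∉ I. Since p minus its normal form lies in I, I + (p) = I + (r) where r = 1; decide whether this ideal is the whole ring.
Here r = 1 is a nonzero constant, hence a unit: 1 ∈ I + (p), the Gröbner basis of I + (p) is {1}, and the enlarged system has no common solution — adjoining p is inconsistent.

Ideal membership is decidable via reduction modulo a Gröbner basis.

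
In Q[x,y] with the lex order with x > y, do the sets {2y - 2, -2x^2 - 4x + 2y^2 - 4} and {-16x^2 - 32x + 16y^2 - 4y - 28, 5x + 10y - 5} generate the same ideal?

Equality of ideals is decidable: compute both reduced Gröbner bases (unique for the ordering) and check whether they agree.
Buchberger on the first generating set:
f_1 = 2y - 2, LT = y.
f_2 = -2x^2 - 4x + 2y^2 - 4, LT = x^2.

The S-polynomials (S(f_1,f_2)) all reduce to 0 modulo the current basis, so we have a Gröbner basis.
Inter-reduce: drop elements whose leading term is divisible by another's, tail-reduce, and make monic.
Reduced Gröbner basis: {x^2 + 2x + 1, y - 1}.

Buchberger on the second generating set:
h_1 = -16x^2 - 32x + 16y^2 - 4y - 28, LT = x^2.
h_2 = 5x + 10y - 5, LT = x.

S(h_1,h_2): lcm = x^2. S = -2xy + 3x - y^2 + 1/4y + 7/4.
  reduce S modulo (h_1, h_2):
  remainder 3y^2 - 31/4y + 19/4 ≠ 0; add k_3 = 3y^2 - 31/4y + 19/4 to the basis.

The other S-polynomials (S(h_1,k_3), S(h_2,k_3)) all reduce to 0 modulo the current basis, so we have a Gröbner basis.
Inter-reduce: drop elements whose leading term is divisible by another's, tail-reduce, and make monic.
Reduced Gröbner basis: {x + 2y - 1, y^2 - 31/12y + 19/12}.

The bases are distinct; the ideals are different.

No, the ideals differ.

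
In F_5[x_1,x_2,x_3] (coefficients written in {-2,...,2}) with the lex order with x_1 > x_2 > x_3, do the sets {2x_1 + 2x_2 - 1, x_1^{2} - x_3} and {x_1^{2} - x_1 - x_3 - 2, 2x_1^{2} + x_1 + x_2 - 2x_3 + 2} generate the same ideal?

For a fixed monomial order, each ideal has a unique reduced Gröbner basis; comparing bases decides equality.
Buchberger on the first generating set:
f_1 = 2x_1 + 2x_2 - 1, LT = x_1.
f_2 = x_1^{2} - x_3, LT = x_1^{2}.

S(f_1,f_2): lcm = x_1^{2}. S = x_1x_2 + 2x_1 + x_3.
  leading term x_1x_2: subtract (-2x_2)·f_1 from x_1x_2 + 2x_1 + x_3 → 2x_1 - x_2^{2} - 2x_2 + x_3
  leading term x_1: subtract (1)·f_1 from 2x_1 - x_2^{2} - 2x_2 + x_3 → -x_2^{2} + x_2 + x_3 + 1
  leading term x_2^{2}: no divisor's leading term divides it; move -x_2^{2} to the remainder.
  leading term x_2: no divisor's leading term divides it; move x_2 to the remainder.
  leading term x_3: no divisor's leading term divides it; move x_3 to the remainder.
  leading term 1: no divisor's leading term divides it; move 1 to the remainder.
  remainder -x_2^{2} + x_2 + x_3 + 1 ≠ 0; add g_3 = -x_2^{2} + x_2 + x_3 + 1 to the basis.

S(f_1,g_3): leading monomials are coprime, so the S-polynomial reduces to 0 (Buchberger's first criterion).
S(f_2,g_3): leading monomials are coprime, so the S-polynomial reduces to 0 (Buchberger's first criterion).
Every S-polynomial of the final basis reduces to 0, so we have a Gröbner basis.
Inter-reduce: drop elements whose leading term is divisible by another's, tail-reduce, and make monic.
Reduced Gröbner basis: {x_1 + x_2 + 2, x_2^{2} - x_2 - x_3 - 1}.

Buchberger on the second generating set:
h_1 = x_1^{2} - x_1 - x_3 - 2, LT = x_1^{2}.
h_2 = 2x_1^{2} + x_1 + x_2 - 2x_3 + 2, LT = x_1^{2}.

S(h_1,h_2): lcm = x_1^{2}. S = x_1 + 2x_2 + 2.
  leading term x_1: no divisor's leading term divides it; move x_1 to the remainder.
  leading term x_2: no divisor's leading term divides it; move 2x_2 to the remainder.
  leading term 1: no divisor's leading term divides it; move 2 to the remainder.
  remainder x_1 + 2x_2 + 2 ≠ 0; add k_3 = x_1 + 2x_2 + 2 to the basis.

S(h_1,k_3): lcm = x_1^{2}. S = -2x_1x_2 + 2x_1 - x_3 - 2.
  leading term x_1x_2: subtract (-2x_2)·k_3 from -2x_1x_2 + 2x_1 - x_3 - 2 → 2x_1 - x_2^{2} - x_2 - x_3 - 2
  leading term x_1: subtract (2)·k_3 from 2x_1 - x_2^{2} - x_2 - x_3 - 2 → -x_2^{2} - x_3 - 1
  leading term x_2^{2}: no divisor's leading term divides it; move -x_2^{2} to the remainder.
  leading term x_3: no divisor's leading term divides it; move -x_3 to the remainder.
  leading term 1: no divisor's leading term divides it; move -1 to the remainder.
  remainder -x_2^{2} - x_3 - 1 ≠ 0; add k_4 = -x_2^{2} - x_3 - 1 to the basis.

S(h_2,k_3): lcm = x_1^{2}. S = -2x_1x_2 + x_1 - 2x_2 - x_3 + 1.
  leading term x_1x_2: subtract (-2x_2)·k_3 from -2x_1x_2 + x_1 - 2x_2 - x_3 + 1 → x_1 - x_2^{2} + 2x_2 - x_3 + 1
  leading term x_1: subtract (1)·k_3 from x_1 - x_2^{2} + 2x_2 - x_3 + 1 → -x_2^{2} - x_3 - 1
  leading term x_2^{2}: subtract (1)·k_4 from -x_2^{2} - x_3 - 1 → 0
  remainder 0.

S(h_1,k_4): leading monomials are coprime, so the S-polynomial reduces to 0 (Buchberger's first criterion).
S(h_2,k_4): leading monomials are coprime, so the S-polynomial reduces to 0 (Buchberger's first criterion).
S(k_3,k_4): leading monomials are coprime, so the S-polynomial reduces to 0 (Buchberger's first criterion).
Every S-polynomial of the final basis reduces to 0, so we have a Gröbner basis.
Inter-reduce: drop elements whose leading term is divisible by another's, tail-reduce, and make monic.
Reduced Gröbner basis: {x_1 + 2x_2 + 2, x_2^{2} + x_3 + 1}.

These differ, so the ideals are not equal.
The choice of monomial ordering does not affect the verdict — as long as both bases are computed under the same ordering, their equality decides ideal equality.

No, the ideals differ.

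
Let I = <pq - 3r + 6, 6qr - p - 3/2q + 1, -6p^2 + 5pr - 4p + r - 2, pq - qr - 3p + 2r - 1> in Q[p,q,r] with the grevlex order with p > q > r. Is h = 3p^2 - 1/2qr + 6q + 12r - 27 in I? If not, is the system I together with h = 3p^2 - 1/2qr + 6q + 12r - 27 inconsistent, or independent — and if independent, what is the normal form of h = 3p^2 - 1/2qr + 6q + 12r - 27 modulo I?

First compute the reduced Gröbner basis of I by Buchberger's algorithm.
f_1 = pq - 3r + 6, LT = pq.
f_2 = 6qr - p - 3/2q + 1, LT = qr.
f_3 = -6p^2 + 5pr - 4p + r - 2, LT = p^2.
f_4 = pq - qr - 3p + 2r - 1, LT = pq.

S(f_1,f_2): lcm = pqr. S = 1/6p^2 + 1/4pq - 3r^2 - 1/6p + 6r.
  reduce S modulo (f_1, f_2, f_3, f_4):
  remainder 5/36pr - 3r^2 - 5/18p + 61/9r - 14/9 ≠ 0; add k_5 = 5/36pr - 3r^2 - 5/18p + 61/9r - 14/9 to the basis.

S(f_1,f_3): lcm = p^2q. S = 5/6pqr - 2/3pq - 3pr + 1/6qr + 6p - 1/3q.
  reduce S modulo (f_1, f_2, f_3, f_4, k_5):
  remainder -623/10r^2 + 1/36p - 7/24q + 697/5r - 5333/180 ≠ 0; add k_6 = -623/10r^2 + 1/36p - 7/24q + 697/5r - 5333/180 to the basis.

S(f_1,f_4): lcm = pq. S = qr + 3p - 5r + 7.
  reduce S modulo (f_1, f_2, f_3, f_4, k_5, k_6):
  remainder 19/6p + 1/4q - 5r + 41/6 ≠ 0; add k_7 = 19/6p + 1/4q - 5r + 41/6 to the basis.

S(f_2,f_4): lcm = pqr. S = qr^2 - 1/6p^2 - 1/4pq + 3pr - 2r^2 + 1/6p + r.
  reduce S modulo (f_1, f_2, f_3, f_4, k_5, k_6, k_7):
  remainder -210179/284088q + 606775/142044r - 606775/71022 ≠ 0; add k_8 = -210179/284088q + 606775/142044r - 606775/71022 to the basis.

S(f_3,f_4): lcm = p^2q. S = 1/6pqr + 3p^2 + 2/3pq - 2pr - 1/6qr + p + 1/3q.
  reduce S modulo (f_1, f_2, f_3, f_4, k_5, k_6, k_7, k_8):
  remainder 23449/6274r - 23449/3137 ≠ 0; add k_9 = 23449/6274r - 23449/3137 to the basis.

The other S-polynomials (S(f_2,f_3), S(f_1,k_5), S(f_2,k_5), S(f_3,k_5), S(f_4,k_5), S(f_1,k_6), S(f_2,k_6), S(f_3,k_6), S(f_4,k_6), S(k_5,k_6), S(f_1,k_7), S(f_2,k_7), S(f_3,k_7), S(f_4,k_7), S(k_5,k_7), S(k_6,k_7), S(f_1,k_8), S(f_2,k_8), S(f_3,k_8), S(f_4,k_8), S(k_5,k_8), S(k_6,k_8), S(k_7,k_8), S(f_1,k_9), S(f_2,k_9), S(f_3,k_9), S(f_4,k_9), S(k_5,k_9), S(k_6,k_9), S(k_7,k_9), S(k_8,k_9)) all reduce to 0 modulo the current basis, so we have a Gröbner basis.
Inter-reduce: drop elements whose leading term is divisible by another's, tail-reduce, and make monic.
Reduced Gröbner basis: {p - 1, q, r - 2}.
Label its elements g_1 = p - 1, g_2 = q, g_3 = r - 2.

Reduce h = 3p^2 - 1/2qr + 6q + 12r - 27 modulo G:
  leading term p^2: subtract (3p)·g_1 from 3p^2 - 1/2qr + 6q + 12r - 27 → -1/2qr + 3p + 6q + 12r - 27
  leading term qr: subtract (-1/2r)·g_2 from -1/2qr + 3p + 6q + 12r - 27 → 3p + 6q + 12r - 27
  leading term p: subtract (3)·g_1 from 3p + 6q + 12r - 27 → 6q + 12r - 24
  leading term q: subtract (6)·g_2 from 6q + 12r - 24 → 12r - 24
  leading term r: subtract (12)·g_3 from 12r - 24 → 0
  normal form = 0.
Since the normal form is 0, h ∈ I.

3p^2 - 1/2qr + 6q + 12r - 27 lies in I (it reduces to 0).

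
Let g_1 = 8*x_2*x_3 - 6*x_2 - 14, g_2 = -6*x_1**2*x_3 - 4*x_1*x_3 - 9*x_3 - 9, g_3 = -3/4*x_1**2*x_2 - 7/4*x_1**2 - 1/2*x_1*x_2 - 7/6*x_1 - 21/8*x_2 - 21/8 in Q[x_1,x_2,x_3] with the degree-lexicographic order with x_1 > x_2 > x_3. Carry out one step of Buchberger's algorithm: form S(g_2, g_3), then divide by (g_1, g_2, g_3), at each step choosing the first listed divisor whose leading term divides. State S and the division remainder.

S(g_2, g_3) = -7/3*x_1**2*x_3 - 14/9*x_1*x_3 - 2*x_2*x_3 + 3/2*x_2 - 7/2*x_3; remainder on division = 0.

lcm(LM(g_2), LM(g_3)) = x_1**2*x_2*x_3.
S = (lcm/LT(g_2))·g_2 − (lcm/LT(g_3))·g_3 = -7/3*x_1**2*x_3 - 14/9*x_1*x_3 - 2*x_2*x_3 + 3/2*x_2 - 7/2*x_3.
Reduce S modulo (g_1, g_2, g_3) in that order:
  leading term x_1**2*x_3: subtract (7/18)·g_2 from -7/3*x_1**2*x_3 - 14/9*x_1*x_3 - 2*x_2*x_3 + 3/2*x_2 - 7/2*x_3 → -2*x_2*x_3 + 3/2*x_2 + 7/2
  leading term x_2*x_3: subtract (-1/4)·g_1 from -2*x_2*x_3 + 3/2*x_2 + 7/2 → 0
The remainder is 0, so this S-polynomial contributes no new basis element.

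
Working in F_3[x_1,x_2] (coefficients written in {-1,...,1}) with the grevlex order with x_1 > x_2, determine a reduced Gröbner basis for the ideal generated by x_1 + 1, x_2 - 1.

G = {x_1 + 1, x_2 - 1}

f_1 = x_1 + 1, LT = x_1.
f_2 = x_2 - 1, LT = x_2.

S(f_1,f_2): leading monomials are coprime, so the S-polynomial reduces to 0 (Buchberger's first criterion).
Every S-polynomial of the final basis reduces to 0, so we have a Gröbner basis.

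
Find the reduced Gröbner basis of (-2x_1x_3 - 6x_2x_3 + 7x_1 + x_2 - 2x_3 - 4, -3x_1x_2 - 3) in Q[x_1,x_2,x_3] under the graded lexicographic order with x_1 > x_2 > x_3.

f_1 = -2x_1x_3 - 6x_2x_3 + 7x_1 + x_2 - 2x_3 - 4, LT = x_1x_3.
f_2 = -3x_1x_2 - 3, LT = x_1x_2.

S(f_1,f_2): lcm = x_1x_2x_3. S = 3x_2^2x_3 - 7/2x_1x_2 - 1/2x_2^2 + x_2x_3 + 2x_2 - x_3.
  leading term x_2^2x_3: no divisor's leading term divides it; move 3x_2^2x_3 to the remainder.
  leading term x_1x_2: subtract (7/6)·f_2 from -7/2x_1x_2 - 1/2x_2^2 + x_2x_3 + 2x_2 - x_3 → -1/2x_2^2 + x_2x_3 + 2x_2 - x_3 + 7/2
  leading term x_2^2: no divisor's leading term divides it; move -1/2x_2^2 to the remainder.
  leading term x_2x_3: no divisor's leading term divides it; move x_2x_3 to the remainder.
  leading term x_2: no divisor's leading term divides it; move 2x_2 to the remainder.
  leading term x_3: no divisor's leading term divides it; move -x_3 to the remainder.
  leading term 1: no divisor's leading term divides it; move 7/2 to the remainder.
  remainder 3x_2^2x_3 - 1/2x_2^2 + x_2x_3 + 2x_2 - x_3 + 7/2 ≠ 0; add g_3 = 3x_2^2x_3 - 1/2x_2^2 + x_2x_3 + 2x_2 - x_3 + 7/2 to the basis.

The other S-polynomials (S(f_1,g_3), S(f_2,g_3)) all reduce to 0 modulo the current basis, so we have a Gröbner basis.

G = {x_2^2x_3 - 1/6x_2^2 + 1/3x_2x_3 + 2/3x_2 - 1/3x_3 + 7/6, x_1x_2 + 1, x_1x_3 + 3x_2x_3 - 7/2x_1 - 1/2x_2 + x_3 + 2}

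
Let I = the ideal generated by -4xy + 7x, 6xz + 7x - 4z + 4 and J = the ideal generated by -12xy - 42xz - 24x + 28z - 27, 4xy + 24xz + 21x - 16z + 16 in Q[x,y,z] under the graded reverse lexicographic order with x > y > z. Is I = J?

Two ideals are equal iff their reduced Gröbner bases coincide (the reduced basis is unique for a fixed ordering).
Buchberger on the first generating set:
f_1 = -4xy + 7x, LT = xy.
f_2 = 6xz + 7x - 4z + 4, LT = xz.

S(f_1,f_2): lcm = xyz. S = -\tfrac{7}{6}xy - \tfrac{7}{4}xz + \tfrac{2}{3}yz - \tfrac{2}{3}y.
  reduce S modulo (f_1, f_2):
  remainder \tfrac{2}{3}yz - \tfrac{2}{3}y - \tfrac{7}{6}z + \tfrac{7}{6} ≠ 0; add g_3 = \tfrac{2}{3}yz - \tfrac{2}{3}y - \tfrac{7}{6}z + \tfrac{7}{6} to the basis.

The other S-polynomials (S(f_1,g_3), S(f_2,g_3)) all reduce to 0 modulo the current basis, so we have a Gröbner basis.
Inter-reduce: drop elements whose leading term is divisible by another's, tail-reduce, and make monic.
Reduced Gröbner basis: {xy - \tfrac{7}{4}x, xz + \tfrac{7}{6}x - \tfrac{2}{3}z + \tfrac{2}{3}, yz - y - \tfrac{7}{4}z + \tfrac{7}{4}}.

Buchberger on the second generating set:
h_1 = -12xy - 42xz - 24x + 28z - 27, LT = xy.
h_2 = 4xy + 24xz + 21x - 16z + 16, LT = xy.

S(h_1,h_2): lcm = xy. S = -\tfrac{5}{2}xz - \tfrac{13}{4}x + \tfrac{5}{3}z - \tfrac{7}{4}.
  reduce S modulo (h_1, h_2):
  remainder -\tfrac{5}{2}xz - \tfrac{13}{4}x + \tfrac{5}{3}z - \tfrac{7}{4} ≠ 0; add k_3 = -\tfrac{5}{2}xz - \tfrac{13}{4}x + \tfrac{5}{3}z - \tfrac{7}{4} to the basis.

S(h_1,k_3): lcm = xyz. S = \tfrac{7}{2}xz^{2} - \tfrac{13}{10}xy + 2xz + \tfrac{2}{3}yz - \tfrac{7}{3}z^{2} - \tfrac{7}{10}y + \tfrac{9}{4}z.
  reduce S modulo (h_1, h_2, k_3):
  remainder \tfrac{2}{3}yz - \tfrac{7}{10}y - \tfrac{19}{10}z + \tfrac{61}{40} ≠ 0; add k_4 = \tfrac{2}{3}yz - \tfrac{7}{10}y - \tfrac{19}{10}z + \tfrac{61}{40} to the basis.

The other S-polynomials (S(h_2,k_3), S(h_1,k_4), S(h_2,k_4), S(k_3,k_4)) all reduce to 0 modulo the current basis, so we have a Gröbner basis.
Inter-reduce: drop elements whose leading term is divisible by another's, tail-reduce, and make monic.
Reduced Gröbner basis: {xy - \tfrac{51}{20}x - \tfrac{1}{5}, xz + \tfrac{13}{10}x - \tfrac{2}{3}z + \tfrac{7}{10}, yz - \tfrac{21}{20}y - \tfrac{57}{20}z + \tfrac{183}{80}}.

These differ, so the ideals are not equal.
The same test decides containment: I ⊆ J iff every generator of I reduces to 0 modulo a Gröbner basis of J.

No, the ideals differ.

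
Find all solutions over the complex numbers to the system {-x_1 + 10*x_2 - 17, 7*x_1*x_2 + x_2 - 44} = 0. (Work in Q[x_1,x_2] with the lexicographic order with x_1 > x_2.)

Compute a lex Gröbner basis by Buchberger's algorithm.
f_1 = -x_1 + 10*x_2 - 17, LT = x_1.
f_2 = 7*x_1*x_2 + x_2 - 44, LT = x_1*x_2.

S(f_1,f_2): lcm = x_1*x_2. S = -10*x_2**2 + 118/7*x_2 + 44/7.
  leading term x_2**2: no divisor's leading term divides it; move -10*x_2**2 to the remainder.
  leading term x_2: no divisor's leading term divides it; move 118/7*x_2 to the remainder.
  leading term 1: no divisor's leading term divides it; move 44/7 to the remainder.
  remainder -10*x_2**2 + 118/7*x_2 + 44/7 ≠ 0; add h_3 = -10*x_2**2 + 118/7*x_2 + 44/7 to the basis.

The other S-polynomials (S(f_1,h_3), S(f_2,h_3)) all reduce to 0 modulo the current basis, so we have a Gröbner basis.
Inter-reduce: drop elements whose leading term is divisible by another's, tail-reduce, and make monic.
Reduced Gröbner basis: {x_1 - 10*x_2 + 17, x_2**2 - 59/35*x_2 - 22/35}.

Elimination: the polynomial x_2**2 - 59/35*x_2 - 22/35 lies in the elimination ideal for x_2, so x_2 ∈ {-11/35, 2}. For each such x_2, the remaining basis elements (now univariate) give the rest of the solution.
  x_2 = -11/35: the earlier basis element becomes x_1 + 141/7 = 0, giving x_1 = -141/7 — point (-141/7, -11/35).
  x_2 = 2: the earlier basis element becomes x_1 - 3 = 0, giving x_1 = 3 — point (3, 2).
Each listed point satisfies every original equation (direct substitution).

{(-141/7, -11/35), (3, 2)}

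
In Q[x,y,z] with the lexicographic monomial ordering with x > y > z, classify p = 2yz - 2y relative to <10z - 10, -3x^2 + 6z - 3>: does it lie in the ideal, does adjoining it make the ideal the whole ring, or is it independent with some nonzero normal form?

First compute the reduced Gröbner basis of I by Buchberger's algorithm.
f_1 = 10z - 10, LT = z.
f_2 = -3x^2 + 6z - 3, LT = x^2.

The S-polynomials (S(f_1,f_2)) all reduce to 0 modulo the current basis, so we have a Gröbner basis.
Inter-reduce: drop elements whose leading term is divisible by another's, tail-reduce, and make monic.
Reduced Gröbner basis: {x^2 - 1, z - 1}.
Label its elements g_1 = x^2 - 1, g_2 = z - 1.

Reduce p = 2yz - 2y modulo G:
  leading term yz: subtract (2y)·g_2 from 2yz - 2y → 0
  normal form = 0.
Since the normal form is 0, p ∈ I.

2yz - 2y lies in I (it reduces to 0).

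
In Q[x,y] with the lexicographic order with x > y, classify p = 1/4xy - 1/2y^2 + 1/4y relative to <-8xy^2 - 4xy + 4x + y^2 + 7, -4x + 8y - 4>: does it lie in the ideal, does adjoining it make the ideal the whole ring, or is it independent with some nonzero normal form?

1/4xy - 1/2y^2 + 1/4y lies in I (it reduces to 0).

First compute the reduced Gröbner basis of I by Buchberger's algorithm.
f_1 = -8xy^2 - 4xy + 4x + y^2 + 7, LT = xy^2.
f_2 = -4x + 8y - 4, LT = x.

S(f_1,f_2): lcm = xy^2. S = 1/2xy - 1/2x + 2y^3 - 9/8y^2 - 7/8.
  reduce S modulo (f_1, f_2):
  remainder 2y^3 - 1/8y^2 - 3/2y - 3/8 ≠ 0; add h_3 = 2y^3 - 1/8y^2 - 3/2y - 3/8 to the basis.

The other S-polynomials (S(f_1,h_3), S(f_2,h_3)) all reduce to 0 modulo the current basis, so we have a Gröbner basis.
Inter-reduce: drop elements whose leading term is divisible by another's, tail-reduce, and make monic.
Reduced Gröbner basis: {x - 2y + 1, y^3 - 1/16y^2 - 3/4y - 3/16}.
Label its elements g_1 = x - 2y + 1, g_2 = y^3 - 1/16y^2 - 3/4y - 3/16.

Reduce p = 1/4xy - 1/2y^2 + 1/4y modulo G:
  leading term xy: subtract (1/4y)·g_1 from 1/4xy - 1/2y^2 + 1/4y → 0
  normal form = 0.
Since the normal form is 0, p ∈ I.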